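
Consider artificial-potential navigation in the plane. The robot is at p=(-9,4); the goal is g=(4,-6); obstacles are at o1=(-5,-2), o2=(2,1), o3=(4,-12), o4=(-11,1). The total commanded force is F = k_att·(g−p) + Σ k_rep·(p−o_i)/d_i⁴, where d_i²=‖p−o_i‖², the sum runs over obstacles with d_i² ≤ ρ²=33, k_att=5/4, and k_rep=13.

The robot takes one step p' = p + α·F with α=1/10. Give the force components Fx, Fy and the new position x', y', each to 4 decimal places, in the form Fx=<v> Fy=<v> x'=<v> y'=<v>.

Fx=16.4038 Fy=-12.2692 x'=-7.3596 y'=2.7731

F_att = 5/4·(g−p) = 5/4·(13,-10) = (16.2500,-12.5000)
o1: d²=52 > ρ²=33 → inactive
o2: d²=130 > ρ²=33 → inactive
o3: d²=425 > ρ²=33 → inactive
o4: d²=13 ≤ ρ²=33; F_rep = 13·(2,3)/13² = (0.1538,0.2308)
F = F_att + ΣF_rep = (16.4038,-12.2692)
p' = p + 1/10·F = (-7.3596,2.7731)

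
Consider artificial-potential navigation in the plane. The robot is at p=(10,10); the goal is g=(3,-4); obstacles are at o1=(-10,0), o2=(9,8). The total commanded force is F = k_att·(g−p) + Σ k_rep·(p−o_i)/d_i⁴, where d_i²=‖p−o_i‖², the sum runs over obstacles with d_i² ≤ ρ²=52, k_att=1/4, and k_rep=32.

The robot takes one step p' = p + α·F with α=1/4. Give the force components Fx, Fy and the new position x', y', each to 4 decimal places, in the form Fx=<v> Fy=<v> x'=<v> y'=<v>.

Fx=-0.4700 Fy=-0.9400 x'=9.8825 y'=9.7650

F_att = 1/4·(g−p) = 1/4·(-7,-14) = (-1.7500,-3.5000)
o1: d²=500 > ρ²=52 → inactive
o2: d²=5 ≤ ρ²=52; F_rep = 32·(1,2)/5² = (1.2800,2.5600)
F = F_att + ΣF_rep = (-0.4700,-0.9400)
p' = p + 1/4·F = (9.8825,9.7650)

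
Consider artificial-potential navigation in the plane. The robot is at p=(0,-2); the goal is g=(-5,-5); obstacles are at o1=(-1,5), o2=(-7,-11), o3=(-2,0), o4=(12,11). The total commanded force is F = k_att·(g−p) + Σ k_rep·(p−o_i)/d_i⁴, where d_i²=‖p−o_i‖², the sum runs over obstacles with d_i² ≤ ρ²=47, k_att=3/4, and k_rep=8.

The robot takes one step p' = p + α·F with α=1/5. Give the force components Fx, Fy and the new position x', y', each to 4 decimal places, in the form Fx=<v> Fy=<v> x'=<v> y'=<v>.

Fx=-3.5000 Fy=-2.5000 x'=-0.7000 y'=-2.5000

F_att = 3/4·(g−p) = 3/4·(-5,-3) = (-3.7500,-2.2500)
o1: d²=50 > ρ²=47 → inactive
o2: d²=130 > ρ²=47 → inactive
o3: d²=8 ≤ ρ²=47; F_rep = 8·(2,-2)/8² = (0.2500,-0.2500)
o4: d²=313 > ρ²=47 → inactive
F = F_att + ΣF_rep = (-3.5000,-2.5000)
p' = p + 1/5·F = (-0.7000,-2.5000)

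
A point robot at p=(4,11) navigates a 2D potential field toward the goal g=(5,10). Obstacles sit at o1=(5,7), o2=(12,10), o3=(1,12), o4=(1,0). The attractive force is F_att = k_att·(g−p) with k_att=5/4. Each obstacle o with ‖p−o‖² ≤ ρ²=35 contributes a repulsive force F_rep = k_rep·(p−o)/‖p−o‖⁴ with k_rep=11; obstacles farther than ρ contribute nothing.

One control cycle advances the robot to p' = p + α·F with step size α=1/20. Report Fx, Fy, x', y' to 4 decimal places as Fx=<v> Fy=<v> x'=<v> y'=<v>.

Fx=1.5419 Fy=-1.2078 x'=4.0771 y'=10.9396

F_att = 5/4·(g−p) = 5/4·(1,-1) = (1.2500,-1.2500)
o1: d²=17 ≤ ρ²=35; F_rep = 11·(-1,4)/17² = (-0.0381,0.1522)
o2: d²=65 > ρ²=35 → inactive
o3: d²=10 ≤ ρ²=35; F_rep = 11·(3,-1)/10² = (0.3300,-0.1100)
o4: d²=130 > ρ²=35 → inactive
F = F_att + ΣF_rep = (1.5419,-1.2078)
p' = p + 1/20·F = (4.0771,10.9396)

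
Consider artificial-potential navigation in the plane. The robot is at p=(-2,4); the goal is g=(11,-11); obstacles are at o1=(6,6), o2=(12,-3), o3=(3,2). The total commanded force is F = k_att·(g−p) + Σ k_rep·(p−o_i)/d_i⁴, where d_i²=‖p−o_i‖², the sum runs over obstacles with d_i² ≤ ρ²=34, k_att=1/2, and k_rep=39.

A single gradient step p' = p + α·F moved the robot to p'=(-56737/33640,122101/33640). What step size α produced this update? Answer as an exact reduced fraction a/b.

α = 1/20

F_att = 1/2·(g−p) = 1/2·(13,-15) = (6.5000,-7.5000)
o1: d²=68 > ρ²=34 → inactive
o2: d²=245 > ρ²=34 → inactive
o3: d²=29 ≤ ρ²=34; F_rep = 39·(-5,2)/29² = (-0.2319,0.0927)
F = F_att + ΣF_rep = (6.2681,-7.4073)
Δp = p'−p = (0.3134,-0.3704); α = Δx/Fx = (10543/33640) / (10543/1682) = 1/20
check: Δy/Fy = (-12459/33640) / (-12459/1682) = 1/20 ✓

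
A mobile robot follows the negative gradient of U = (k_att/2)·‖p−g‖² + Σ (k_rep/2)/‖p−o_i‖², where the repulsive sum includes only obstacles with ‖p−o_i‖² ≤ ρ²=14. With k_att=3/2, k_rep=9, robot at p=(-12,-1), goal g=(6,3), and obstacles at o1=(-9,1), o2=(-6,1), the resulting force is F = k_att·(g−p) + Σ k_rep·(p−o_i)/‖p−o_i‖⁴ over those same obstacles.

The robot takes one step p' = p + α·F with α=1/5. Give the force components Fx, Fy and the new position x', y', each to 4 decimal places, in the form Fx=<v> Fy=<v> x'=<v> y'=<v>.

Fx=26.8402 Fy=5.8935 x'=-6.6320 y'=0.1787

F_att = 3/2·(g−p) = 3/2·(18,4) = (27.0000,6.0000)
o1: d²=13 ≤ ρ²=14; F_rep = 9·(-3,-2)/13² = (-0.1598,-0.1065)
o2: d²=40 > ρ²=14 → inactive
F = F_att + ΣF_rep = (26.8402,5.8935)
p' = p + 1/5·F = (-6.6320,0.1787)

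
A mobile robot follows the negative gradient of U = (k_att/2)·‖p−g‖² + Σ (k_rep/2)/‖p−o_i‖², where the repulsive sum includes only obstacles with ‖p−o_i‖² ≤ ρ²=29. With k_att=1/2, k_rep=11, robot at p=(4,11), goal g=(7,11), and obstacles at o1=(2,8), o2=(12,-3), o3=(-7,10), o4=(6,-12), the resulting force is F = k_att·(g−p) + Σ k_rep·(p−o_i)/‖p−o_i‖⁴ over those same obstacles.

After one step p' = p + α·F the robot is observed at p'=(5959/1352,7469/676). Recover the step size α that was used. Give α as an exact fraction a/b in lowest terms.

F_att = 1/2·(g−p) = 1/2·(3,0) = (1.5000,0.0000)
o1: d²=13 ≤ ρ²=29; F_rep = 11·(2,3)/13² = (0.1302,0.1953)
o2: d²=260 > ρ²=29 → inactive
o3: d²=122 > ρ²=29 → inactive
o4: d²=533 > ρ²=29 → inactive
F = F_att + ΣF_rep = (1.6302,0.1953)
Δp = p'−p = (0.4075,0.0488); α = Δx/Fx = (551/1352) / (551/338) = 1/4
check: Δy/Fy = (33/676) / (33/169) = 1/4 ✓

α = 1/4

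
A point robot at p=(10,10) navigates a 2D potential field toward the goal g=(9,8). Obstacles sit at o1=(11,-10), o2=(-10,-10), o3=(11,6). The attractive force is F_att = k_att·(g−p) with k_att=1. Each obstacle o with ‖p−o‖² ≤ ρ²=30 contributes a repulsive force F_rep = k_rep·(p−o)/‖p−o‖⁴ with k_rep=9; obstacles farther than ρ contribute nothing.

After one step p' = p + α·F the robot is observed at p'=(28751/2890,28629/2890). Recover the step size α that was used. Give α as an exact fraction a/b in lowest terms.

α = 1/20

F_att = 1·(g−p) = 1·(-1,-2) = (-1.0000,-2.0000)
o1: d²=401 > ρ²=30 → inactive
o2: d²=800 > ρ²=30 → inactive
o3: d²=17 ≤ ρ²=30; F_rep = 9·(-1,4)/17² = (-0.0311,0.1246)
F = F_att + ΣF_rep = (-1.0311,-1.8754)
Δp = p'−p = (-0.0516,-0.0938); α = Δx/Fx = (-149/2890) / (-298/289) = 1/20
check: Δy/Fy = (-271/2890) / (-542/289) = 1/20 ✓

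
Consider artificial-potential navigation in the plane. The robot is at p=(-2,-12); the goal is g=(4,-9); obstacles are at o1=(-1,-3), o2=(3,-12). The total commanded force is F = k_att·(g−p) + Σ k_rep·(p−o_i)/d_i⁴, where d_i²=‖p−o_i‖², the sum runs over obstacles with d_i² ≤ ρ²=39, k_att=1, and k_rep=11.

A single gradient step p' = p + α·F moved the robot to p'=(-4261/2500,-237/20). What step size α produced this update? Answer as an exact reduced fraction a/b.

α = 1/20

F_att = 1·(g−p) = 1·(6,3) = (6.0000,3.0000)
o1: d²=82 > ρ²=39 → inactive
o2: d²=25 ≤ ρ²=39; F_rep = 11·(-5,0)/25² = (-0.0880,0.0000)
F = F_att + ΣF_rep = (5.9120,3.0000)
Δp = p'−p = (0.2956,0.1500); α = Δx/Fx = (739/2500) / (739/125) = 1/20
check: Δy/Fy = (3/20) / (3) = 1/20 ✓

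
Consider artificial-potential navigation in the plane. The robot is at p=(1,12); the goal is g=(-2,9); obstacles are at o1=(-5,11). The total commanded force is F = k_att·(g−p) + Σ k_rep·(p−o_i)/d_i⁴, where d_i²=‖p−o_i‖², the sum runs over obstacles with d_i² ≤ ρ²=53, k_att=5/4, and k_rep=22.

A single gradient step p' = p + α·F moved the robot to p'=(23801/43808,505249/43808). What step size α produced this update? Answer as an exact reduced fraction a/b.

α = 1/8

F_att = 5/4·(g−p) = 5/4·(-3,-3) = (-3.7500,-3.7500)
o1: d²=37 ≤ ρ²=53; F_rep = 22·(6,1)/37² = (0.0964,0.0161)
F = F_att + ΣF_rep = (-3.6536,-3.7339)
Δp = p'−p = (-0.4567,-0.4667); α = Δx/Fx = (-20007/43808) / (-20007/5476) = 1/8
check: Δy/Fy = (-20447/43808) / (-20447/5476) = 1/8 ✓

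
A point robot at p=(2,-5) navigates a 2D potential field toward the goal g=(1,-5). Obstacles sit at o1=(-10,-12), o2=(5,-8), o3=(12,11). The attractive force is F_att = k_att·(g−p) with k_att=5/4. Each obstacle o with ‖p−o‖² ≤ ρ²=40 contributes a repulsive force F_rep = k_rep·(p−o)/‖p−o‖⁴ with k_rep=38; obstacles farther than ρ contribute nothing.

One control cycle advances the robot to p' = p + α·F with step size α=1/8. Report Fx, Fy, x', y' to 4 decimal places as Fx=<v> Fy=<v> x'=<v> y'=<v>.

F_att = 5/4·(g−p) = 5/4·(-1,0) = (-1.2500,0.0000)
o1: d²=193 > ρ²=40 → inactive
o2: d²=18 ≤ ρ²=40; F_rep = 38·(-3,3)/18² = (-0.3519,0.3519)
o3: d²=356 > ρ²=40 → inactive
F = F_att + ΣF_rep = (-1.6019,0.3519)
p' = p + 1/8·F = (1.7998,-4.9560)

Fx=-1.6019 Fy=0.3519 x'=1.7998 y'=-4.9560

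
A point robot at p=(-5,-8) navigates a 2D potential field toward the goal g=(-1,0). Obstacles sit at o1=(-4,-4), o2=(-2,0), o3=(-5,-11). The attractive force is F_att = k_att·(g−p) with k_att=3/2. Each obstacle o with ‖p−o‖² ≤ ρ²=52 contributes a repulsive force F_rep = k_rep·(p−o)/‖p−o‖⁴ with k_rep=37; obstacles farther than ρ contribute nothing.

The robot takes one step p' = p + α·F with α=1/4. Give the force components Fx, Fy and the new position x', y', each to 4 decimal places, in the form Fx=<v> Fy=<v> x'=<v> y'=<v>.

F_att = 3/2·(g−p) = 3/2·(4,8) = (6.0000,12.0000)
o1: d²=17 ≤ ρ²=52; F_rep = 37·(-1,-4)/17² = (-0.1280,-0.5121)
o2: d²=73 > ρ²=52 → inactive
o3: d²=9 ≤ ρ²=52; F_rep = 37·(0,3)/9² = (0.0000,1.3704)
F = F_att + ΣF_rep = (5.8720,12.8583)
p' = p + 1/4·F = (-3.5320,-4.7854)

Fx=5.8720 Fy=12.8583 x'=-3.5320 y'=-4.7854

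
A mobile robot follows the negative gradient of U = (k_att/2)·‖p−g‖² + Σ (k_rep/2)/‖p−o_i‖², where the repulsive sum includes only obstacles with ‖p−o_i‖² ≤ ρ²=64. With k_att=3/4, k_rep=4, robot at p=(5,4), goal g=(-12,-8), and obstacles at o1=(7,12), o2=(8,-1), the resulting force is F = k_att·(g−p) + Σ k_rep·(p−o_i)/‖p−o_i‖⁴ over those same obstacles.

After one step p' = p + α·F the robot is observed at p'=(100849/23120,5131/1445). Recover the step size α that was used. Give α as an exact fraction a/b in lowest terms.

F_att = 3/4·(g−p) = 3/4·(-17,-12) = (-12.7500,-9.0000)
o1: d²=68 > ρ²=64 → inactive
o2: d²=34 ≤ ρ²=64; F_rep = 4·(-3,5)/34² = (-0.0104,0.0173)
F = F_att + ΣF_rep = (-12.7604,-8.9827)
Δp = p'−p = (-0.6380,-0.4491); α = Δx/Fx = (-14751/23120) / (-14751/1156) = 1/20
check: Δy/Fy = (-649/1445) / (-2596/289) = 1/20 ✓

α = 1/20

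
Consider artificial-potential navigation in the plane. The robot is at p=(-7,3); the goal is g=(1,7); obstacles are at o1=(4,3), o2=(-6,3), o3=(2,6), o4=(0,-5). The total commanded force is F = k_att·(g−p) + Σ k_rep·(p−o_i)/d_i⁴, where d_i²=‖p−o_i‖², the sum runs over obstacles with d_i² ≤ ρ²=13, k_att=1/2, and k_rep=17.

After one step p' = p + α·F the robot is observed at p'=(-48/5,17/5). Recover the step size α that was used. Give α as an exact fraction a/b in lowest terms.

α = 1/5

F_att = 1/2·(g−p) = 1/2·(8,4) = (4.0000,2.0000)
o1: d²=121 > ρ²=13 → inactive
o2: d²=1 ≤ ρ²=13; F_rep = 17·(-1,0)/1² = (-17.0000,0.0000)
o3: d²=90 > ρ²=13 → inactive
o4: d²=113 > ρ²=13 → inactive
F = F_att + ΣF_rep = (-13.0000,2.0000)
Δp = p'−p = (-2.6000,0.4000); α = Δx/Fx = (-13/5) / (-13) = 1/5
check: Δy/Fy = (2/5) / (2) = 1/5 ✓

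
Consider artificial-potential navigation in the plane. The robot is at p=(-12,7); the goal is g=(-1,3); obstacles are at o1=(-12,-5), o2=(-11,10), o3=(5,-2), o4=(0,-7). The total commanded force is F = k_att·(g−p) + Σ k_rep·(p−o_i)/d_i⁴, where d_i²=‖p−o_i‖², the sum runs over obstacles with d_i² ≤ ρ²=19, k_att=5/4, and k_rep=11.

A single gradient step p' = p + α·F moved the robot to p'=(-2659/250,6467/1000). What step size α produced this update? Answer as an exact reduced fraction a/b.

F_att = 5/4·(g−p) = 5/4·(11,-4) = (13.7500,-5.0000)
o1: d²=144 > ρ²=19 → inactive
o2: d²=10 ≤ ρ²=19; F_rep = 11·(-1,-3)/10² = (-0.1100,-0.3300)
o3: d²=370 > ρ²=19 → inactive
o4: d²=340 > ρ²=19 → inactive
F = F_att + ΣF_rep = (13.6400,-5.3300)
Δp = p'−p = (1.3640,-0.5330); α = Δx/Fx = (341/250) / (341/25) = 1/10
check: Δy/Fy = (-533/1000) / (-533/100) = 1/10 ✓

α = 1/10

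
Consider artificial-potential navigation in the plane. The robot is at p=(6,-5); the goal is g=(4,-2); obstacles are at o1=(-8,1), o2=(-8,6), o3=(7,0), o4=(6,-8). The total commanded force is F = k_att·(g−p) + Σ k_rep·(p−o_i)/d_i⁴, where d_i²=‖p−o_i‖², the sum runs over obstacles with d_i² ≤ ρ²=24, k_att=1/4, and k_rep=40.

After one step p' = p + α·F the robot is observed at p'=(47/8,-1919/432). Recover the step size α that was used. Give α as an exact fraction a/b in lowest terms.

α = 1/4

F_att = 1/4·(g−p) = 1/4·(-2,3) = (-0.5000,0.7500)
o1: d²=232 > ρ²=24 → inactive
o2: d²=317 > ρ²=24 → inactive
o3: d²=26 > ρ²=24 → inactive
o4: d²=9 ≤ ρ²=24; F_rep = 40·(0,3)/9² = (0.0000,1.4815)
F = F_att + ΣF_rep = (-0.5000,2.2315)
Δp = p'−p = (-0.1250,0.5579); α = Δx/Fx = (-1/8) / (-1/2) = 1/4
check: Δy/Fy = (241/432) / (241/108) = 1/4 ✓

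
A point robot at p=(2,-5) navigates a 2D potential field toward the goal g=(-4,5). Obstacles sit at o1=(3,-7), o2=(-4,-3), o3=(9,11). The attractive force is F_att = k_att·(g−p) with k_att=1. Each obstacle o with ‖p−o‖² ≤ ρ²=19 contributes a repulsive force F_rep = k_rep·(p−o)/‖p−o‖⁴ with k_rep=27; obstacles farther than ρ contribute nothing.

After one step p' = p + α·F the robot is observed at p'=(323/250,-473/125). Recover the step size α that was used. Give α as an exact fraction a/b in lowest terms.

F_att = 1·(g−p) = 1·(-6,10) = (-6.0000,10.0000)
o1: d²=5 ≤ ρ²=19; F_rep = 27·(-1,2)/5² = (-1.0800,2.1600)
o2: d²=40 > ρ²=19 → inactive
o3: d²=305 > ρ²=19 → inactive
F = F_att + ΣF_rep = (-7.0800,12.1600)
Δp = p'−p = (-0.7080,1.2160); α = Δx/Fx = (-177/250) / (-177/25) = 1/10
check: Δy/Fy = (152/125) / (304/25) = 1/10 ✓

α = 1/10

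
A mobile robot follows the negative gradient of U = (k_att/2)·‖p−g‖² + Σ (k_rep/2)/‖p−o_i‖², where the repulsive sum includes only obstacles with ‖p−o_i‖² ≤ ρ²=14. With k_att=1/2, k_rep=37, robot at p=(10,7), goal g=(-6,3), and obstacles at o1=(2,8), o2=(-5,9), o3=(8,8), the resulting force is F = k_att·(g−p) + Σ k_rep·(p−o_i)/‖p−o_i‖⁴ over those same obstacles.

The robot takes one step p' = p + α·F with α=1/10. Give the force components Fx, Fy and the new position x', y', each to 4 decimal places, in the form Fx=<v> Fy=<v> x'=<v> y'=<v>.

F_att = 1/2·(g−p) = 1/2·(-16,-4) = (-8.0000,-2.0000)
o1: d²=65 > ρ²=14 → inactive
o2: d²=229 > ρ²=14 → inactive
o3: d²=5 ≤ ρ²=14; F_rep = 37·(2,-1)/5² = (2.9600,-1.4800)
F = F_att + ΣF_rep = (-5.0400,-3.4800)
p' = p + 1/10·F = (9.4960,6.6520)

Fx=-5.0400 Fy=-3.4800 x'=9.4960 y'=6.6520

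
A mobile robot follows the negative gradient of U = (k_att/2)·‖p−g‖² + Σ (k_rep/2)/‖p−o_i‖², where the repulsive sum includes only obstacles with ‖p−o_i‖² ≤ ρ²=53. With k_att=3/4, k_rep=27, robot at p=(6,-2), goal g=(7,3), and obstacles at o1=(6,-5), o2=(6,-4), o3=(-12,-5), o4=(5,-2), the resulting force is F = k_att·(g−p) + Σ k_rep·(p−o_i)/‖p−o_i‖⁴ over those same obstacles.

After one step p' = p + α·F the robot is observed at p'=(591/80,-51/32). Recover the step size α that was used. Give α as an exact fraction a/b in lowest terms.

α = 1/20

F_att = 3/4·(g−p) = 3/4·(1,5) = (0.7500,3.7500)
o1: d²=9 ≤ ρ²=53; F_rep = 27·(0,3)/9² = (0.0000,1.0000)
o2: d²=4 ≤ ρ²=53; F_rep = 27·(0,2)/4² = (0.0000,3.3750)
o3: d²=333 > ρ²=53 → inactive
o4: d²=1 ≤ ρ²=53; F_rep = 27·(1,0)/1² = (27.0000,0.0000)
F = F_att + ΣF_rep = (27.7500,8.1250)
Δp = p'−p = (1.3875,0.4062); α = Δx/Fx = (111/80) / (111/4) = 1/20
check: Δy/Fy = (13/32) / (65/8) = 1/20 ✓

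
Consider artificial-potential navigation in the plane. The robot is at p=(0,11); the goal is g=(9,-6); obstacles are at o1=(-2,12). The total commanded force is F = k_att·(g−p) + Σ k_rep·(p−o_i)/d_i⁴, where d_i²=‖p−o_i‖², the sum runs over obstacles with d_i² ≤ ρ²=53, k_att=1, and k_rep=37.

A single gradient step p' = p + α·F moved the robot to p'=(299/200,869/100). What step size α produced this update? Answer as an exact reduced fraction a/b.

F_att = 1·(g−p) = 1·(9,-17) = (9.0000,-17.0000)
o1: d²=5 ≤ ρ²=53; F_rep = 37·(2,-1)/5² = (2.9600,-1.4800)
F = F_att + ΣF_rep = (11.9600,-18.4800)
Δp = p'−p = (1.4950,-2.3100); α = Δx/Fx = (299/200) / (299/25) = 1/8
check: Δy/Fy = (-231/100) / (-462/25) = 1/8 ✓

α = 1/8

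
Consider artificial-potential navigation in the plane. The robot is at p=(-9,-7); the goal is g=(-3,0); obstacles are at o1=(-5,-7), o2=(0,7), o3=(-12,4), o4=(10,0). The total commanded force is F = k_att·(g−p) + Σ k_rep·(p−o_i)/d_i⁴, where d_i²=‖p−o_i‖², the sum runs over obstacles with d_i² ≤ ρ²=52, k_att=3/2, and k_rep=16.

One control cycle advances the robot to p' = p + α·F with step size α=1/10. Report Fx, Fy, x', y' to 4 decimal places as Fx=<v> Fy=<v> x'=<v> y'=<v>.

F_att = 3/2·(g−p) = 3/2·(6,7) = (9.0000,10.5000)
o1: d²=16 ≤ ρ²=52; F_rep = 16·(-4,0)/16² = (-0.2500,0.0000)
o2: d²=277 > ρ²=52 → inactive
o3: d²=130 > ρ²=52 → inactive
o4: d²=410 > ρ²=52 → inactive
F = F_att + ΣF_rep = (8.7500,10.5000)
p' = p + 1/10·F = (-8.1250,-5.9500)

Fx=8.7500 Fy=10.5000 x'=-8.1250 y'=-5.9500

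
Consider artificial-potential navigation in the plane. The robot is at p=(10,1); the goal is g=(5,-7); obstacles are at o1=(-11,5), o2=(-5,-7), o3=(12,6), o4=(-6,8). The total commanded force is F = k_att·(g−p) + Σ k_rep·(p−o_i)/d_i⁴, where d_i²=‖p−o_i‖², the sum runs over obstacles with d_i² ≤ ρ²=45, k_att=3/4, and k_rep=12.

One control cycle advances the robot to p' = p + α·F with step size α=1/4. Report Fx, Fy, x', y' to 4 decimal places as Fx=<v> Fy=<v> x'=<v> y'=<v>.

F_att = 3/4·(g−p) = 3/4·(-5,-8) = (-3.7500,-6.0000)
o1: d²=457 > ρ²=45 → inactive
o2: d²=289 > ρ²=45 → inactive
o3: d²=29 ≤ ρ²=45; F_rep = 12·(-2,-5)/29² = (-0.0285,-0.0713)
o4: d²=305 > ρ²=45 → inactive
F = F_att + ΣF_rep = (-3.7785,-6.0713)
p' = p + 1/4·F = (9.0554,-0.5178)

Fx=-3.7785 Fy=-6.0713 x'=9.0554 y'=-0.5178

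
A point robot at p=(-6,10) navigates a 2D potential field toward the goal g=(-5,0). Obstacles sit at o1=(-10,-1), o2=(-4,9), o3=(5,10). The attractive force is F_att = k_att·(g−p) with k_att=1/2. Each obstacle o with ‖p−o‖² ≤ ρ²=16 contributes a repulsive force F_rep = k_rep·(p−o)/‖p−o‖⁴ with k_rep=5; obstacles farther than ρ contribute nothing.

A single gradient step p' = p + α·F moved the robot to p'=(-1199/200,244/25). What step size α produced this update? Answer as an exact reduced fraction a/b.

α = 1/20

F_att = 1/2·(g−p) = 1/2·(1,-10) = (0.5000,-5.0000)
o1: d²=137 > ρ²=16 → inactive
o2: d²=5 ≤ ρ²=16; F_rep = 5·(-2,1)/5² = (-0.4000,0.2000)
o3: d²=121 > ρ²=16 → inactive
F = F_att + ΣF_rep = (0.1000,-4.8000)
Δp = p'−p = (0.0050,-0.2400); α = Δx/Fx = (1/200) / (1/10) = 1/20
check: Δy/Fy = (-6/25) / (-24/5) = 1/20 ✓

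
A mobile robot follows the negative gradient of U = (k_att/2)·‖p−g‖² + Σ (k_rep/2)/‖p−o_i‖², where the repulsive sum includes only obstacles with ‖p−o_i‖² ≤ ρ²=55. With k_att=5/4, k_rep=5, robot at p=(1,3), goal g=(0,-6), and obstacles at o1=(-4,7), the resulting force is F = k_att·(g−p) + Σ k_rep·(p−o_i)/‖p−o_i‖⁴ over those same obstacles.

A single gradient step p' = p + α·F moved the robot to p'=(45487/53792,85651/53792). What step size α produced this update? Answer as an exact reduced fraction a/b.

α = 1/8

F_att = 5/4·(g−p) = 5/4·(-1,-9) = (-1.2500,-11.2500)
o1: d²=41 ≤ ρ²=55; F_rep = 5·(5,-4)/41² = (0.0149,-0.0119)
F = F_att + ΣF_rep = (-1.2351,-11.2619)
Δp = p'−p = (-0.1544,-1.4077); α = Δx/Fx = (-8305/53792) / (-8305/6724) = 1/8
check: Δy/Fy = (-75725/53792) / (-75725/6724) = 1/8 ✓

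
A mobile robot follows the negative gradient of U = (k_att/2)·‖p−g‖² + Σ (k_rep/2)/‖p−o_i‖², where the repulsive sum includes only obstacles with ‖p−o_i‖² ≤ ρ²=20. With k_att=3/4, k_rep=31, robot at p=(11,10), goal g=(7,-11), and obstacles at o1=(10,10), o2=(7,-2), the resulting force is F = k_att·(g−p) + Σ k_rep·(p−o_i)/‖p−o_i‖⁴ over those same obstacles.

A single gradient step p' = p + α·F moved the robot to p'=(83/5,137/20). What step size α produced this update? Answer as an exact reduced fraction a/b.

F_att = 3/4·(g−p) = 3/4·(-4,-21) = (-3.0000,-15.7500)
o1: d²=1 ≤ ρ²=20; F_rep = 31·(1,0)/1² = (31.0000,0.0000)
o2: d²=160 > ρ²=20 → inactive
F = F_att + ΣF_rep = (28.0000,-15.7500)
Δp = p'−p = (5.6000,-3.1500); α = Δx/Fx = (28/5) / (28) = 1/5
check: Δy/Fy = (-63/20) / (-63/4) = 1/5 ✓

α = 1/5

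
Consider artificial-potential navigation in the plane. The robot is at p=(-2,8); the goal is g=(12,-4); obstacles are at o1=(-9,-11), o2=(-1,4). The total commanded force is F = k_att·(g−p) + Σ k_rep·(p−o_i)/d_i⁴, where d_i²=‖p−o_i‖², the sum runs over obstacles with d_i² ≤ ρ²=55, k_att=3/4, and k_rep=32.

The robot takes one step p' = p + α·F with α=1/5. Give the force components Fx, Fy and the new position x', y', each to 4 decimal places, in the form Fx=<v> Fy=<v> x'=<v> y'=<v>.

Fx=10.3893 Fy=-8.5571 x'=0.0779 y'=6.2886

F_att = 3/4·(g−p) = 3/4·(14,-12) = (10.5000,-9.0000)
o1: d²=410 > ρ²=55 → inactive
o2: d²=17 ≤ ρ²=55; F_rep = 32·(-1,4)/17² = (-0.1107,0.4429)
F = F_att + ΣF_rep = (10.3893,-8.5571)
p' = p + 1/5·F = (0.0779,6.2886)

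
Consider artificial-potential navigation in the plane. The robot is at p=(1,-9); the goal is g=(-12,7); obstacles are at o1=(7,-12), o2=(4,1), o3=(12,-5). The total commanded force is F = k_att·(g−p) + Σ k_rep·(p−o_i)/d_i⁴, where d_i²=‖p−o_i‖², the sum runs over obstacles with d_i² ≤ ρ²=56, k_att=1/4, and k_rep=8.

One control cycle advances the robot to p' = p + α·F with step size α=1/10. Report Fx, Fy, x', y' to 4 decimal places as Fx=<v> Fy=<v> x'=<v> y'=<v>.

F_att = 1/4·(g−p) = 1/4·(-13,16) = (-3.2500,4.0000)
o1: d²=45 ≤ ρ²=56; F_rep = 8·(-6,3)/45² = (-0.0237,0.0119)
o2: d²=109 > ρ²=56 → inactive
o3: d²=137 > ρ²=56 → inactive
F = F_att + ΣF_rep = (-3.2737,4.0119)
p' = p + 1/10·F = (0.6726,-8.5988)

Fx=-3.2737 Fy=4.0119 x'=0.6726 y'=-8.5988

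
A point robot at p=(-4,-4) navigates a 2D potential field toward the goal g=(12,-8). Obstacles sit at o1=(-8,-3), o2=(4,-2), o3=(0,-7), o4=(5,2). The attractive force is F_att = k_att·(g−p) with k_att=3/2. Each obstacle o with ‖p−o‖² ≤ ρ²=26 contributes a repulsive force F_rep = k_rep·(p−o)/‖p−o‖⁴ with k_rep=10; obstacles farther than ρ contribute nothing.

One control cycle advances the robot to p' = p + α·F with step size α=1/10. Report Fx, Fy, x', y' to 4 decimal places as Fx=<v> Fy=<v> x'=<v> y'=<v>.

F_att = 3/2·(g−p) = 3/2·(16,-4) = (24.0000,-6.0000)
o1: d²=17 ≤ ρ²=26; F_rep = 10·(4,-1)/17² = (0.1384,-0.0346)
o2: d²=68 > ρ²=26 → inactive
o3: d²=25 ≤ ρ²=26; F_rep = 10·(-4,3)/25² = (-0.0640,0.0480)
o4: d²=117 > ρ²=26 → inactive
F = F_att + ΣF_rep = (24.0744,-5.9866)
p' = p + 1/10·F = (-1.5926,-4.5987)

Fx=24.0744 Fy=-5.9866 x'=-1.5926 y'=-4.5987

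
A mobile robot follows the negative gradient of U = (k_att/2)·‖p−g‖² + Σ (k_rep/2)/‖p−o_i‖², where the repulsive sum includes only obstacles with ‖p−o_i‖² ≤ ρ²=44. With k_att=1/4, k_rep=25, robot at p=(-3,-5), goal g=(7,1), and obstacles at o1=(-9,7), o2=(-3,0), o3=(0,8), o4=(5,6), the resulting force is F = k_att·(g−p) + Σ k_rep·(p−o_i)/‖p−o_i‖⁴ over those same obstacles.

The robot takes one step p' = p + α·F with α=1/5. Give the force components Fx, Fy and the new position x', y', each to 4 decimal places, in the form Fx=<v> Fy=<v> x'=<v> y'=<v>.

Fx=2.5000 Fy=1.3000 x'=-2.5000 y'=-4.7400

F_att = 1/4·(g−p) = 1/4·(10,6) = (2.5000,1.5000)
o1: d²=180 > ρ²=44 → inactive
o2: d²=25 ≤ ρ²=44; F_rep = 25·(0,-5)/25² = (0.0000,-0.2000)
o3: d²=178 > ρ²=44 → inactive
o4: d²=185 > ρ²=44 → inactive
F = F_att + ΣF_rep = (2.5000,1.3000)
p' = p + 1/5·F = (-2.5000,-4.7400)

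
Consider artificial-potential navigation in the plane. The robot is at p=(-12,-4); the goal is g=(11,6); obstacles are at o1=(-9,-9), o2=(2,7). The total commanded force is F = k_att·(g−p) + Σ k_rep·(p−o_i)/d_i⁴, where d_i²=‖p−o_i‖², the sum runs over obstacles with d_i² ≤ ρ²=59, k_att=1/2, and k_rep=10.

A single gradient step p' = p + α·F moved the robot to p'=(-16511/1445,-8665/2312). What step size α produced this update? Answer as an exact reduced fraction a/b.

F_att = 1/2·(g−p) = 1/2·(23,10) = (11.5000,5.0000)
o1: d²=34 ≤ ρ²=59; F_rep = 10·(-3,5)/34² = (-0.0260,0.0433)
o2: d²=317 > ρ²=59 → inactive
F = F_att + ΣF_rep = (11.4740,5.0433)
Δp = p'−p = (0.5737,0.2522); α = Δx/Fx = (829/1445) / (3316/289) = 1/20
check: Δy/Fy = (583/2312) / (2915/578) = 1/20 ✓

α = 1/20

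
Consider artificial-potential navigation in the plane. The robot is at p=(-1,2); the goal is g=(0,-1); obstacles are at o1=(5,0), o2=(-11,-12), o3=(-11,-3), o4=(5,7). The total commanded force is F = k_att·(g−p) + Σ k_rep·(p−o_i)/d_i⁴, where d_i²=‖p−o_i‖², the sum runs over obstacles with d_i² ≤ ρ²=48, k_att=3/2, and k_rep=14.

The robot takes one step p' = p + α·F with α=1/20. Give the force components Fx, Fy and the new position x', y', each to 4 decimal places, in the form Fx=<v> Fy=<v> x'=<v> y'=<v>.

Fx=1.4475 Fy=-4.4825 x'=-0.9276 y'=1.7759

F_att = 3/2·(g−p) = 3/2·(1,-3) = (1.5000,-4.5000)
o1: d²=40 ≤ ρ²=48; F_rep = 14·(-6,2)/40² = (-0.0525,0.0175)
o2: d²=296 > ρ²=48 → inactive
o3: d²=125 > ρ²=48 → inactive
o4: d²=61 > ρ²=48 → inactive
F = F_att + ΣF_rep = (1.4475,-4.4825)
p' = p + 1/20·F = (-0.9276,1.7759)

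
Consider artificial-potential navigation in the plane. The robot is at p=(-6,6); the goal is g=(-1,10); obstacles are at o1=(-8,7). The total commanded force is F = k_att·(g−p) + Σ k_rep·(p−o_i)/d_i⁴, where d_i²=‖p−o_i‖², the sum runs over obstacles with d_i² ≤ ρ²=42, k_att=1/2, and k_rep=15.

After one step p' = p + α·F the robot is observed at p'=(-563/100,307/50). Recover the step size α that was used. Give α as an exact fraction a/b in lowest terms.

F_att = 1/2·(g−p) = 1/2·(5,4) = (2.5000,2.0000)
o1: d²=5 ≤ ρ²=42; F_rep = 15·(2,-1)/5² = (1.2000,-0.6000)
F = F_att + ΣF_rep = (3.7000,1.4000)
Δp = p'−p = (0.3700,0.1400); α = Δx/Fx = (37/100) / (37/10) = 1/10
check: Δy/Fy = (7/50) / (7/5) = 1/10 ✓

α = 1/10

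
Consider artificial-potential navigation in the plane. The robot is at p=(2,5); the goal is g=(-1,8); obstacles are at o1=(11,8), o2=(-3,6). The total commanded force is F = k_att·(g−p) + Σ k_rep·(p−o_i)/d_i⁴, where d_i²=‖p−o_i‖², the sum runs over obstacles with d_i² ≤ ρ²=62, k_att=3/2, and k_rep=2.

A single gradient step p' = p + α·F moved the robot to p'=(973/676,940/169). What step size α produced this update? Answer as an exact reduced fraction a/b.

F_att = 3/2·(g−p) = 3/2·(-3,3) = (-4.5000,4.5000)
o1: d²=90 > ρ²=62 → inactive
o2: d²=26 ≤ ρ²=62; F_rep = 2·(5,-1)/26² = (0.0148,-0.0030)
F = F_att + ΣF_rep = (-4.4852,4.4970)
Δp = p'−p = (-0.5607,0.5621); α = Δx/Fx = (-379/676) / (-758/169) = 1/8
check: Δy/Fy = (95/169) / (760/169) = 1/8 ✓

α = 1/8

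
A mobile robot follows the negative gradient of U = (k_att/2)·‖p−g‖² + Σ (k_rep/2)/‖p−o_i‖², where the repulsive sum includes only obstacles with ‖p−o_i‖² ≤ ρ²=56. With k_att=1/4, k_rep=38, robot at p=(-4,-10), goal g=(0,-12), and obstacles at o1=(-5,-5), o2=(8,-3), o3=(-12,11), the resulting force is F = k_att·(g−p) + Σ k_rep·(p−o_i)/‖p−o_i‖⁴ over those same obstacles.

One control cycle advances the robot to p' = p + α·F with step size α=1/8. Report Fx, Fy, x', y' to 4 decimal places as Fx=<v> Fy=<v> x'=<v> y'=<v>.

F_att = 1/4·(g−p) = 1/4·(4,-2) = (1.0000,-0.5000)
o1: d²=26 ≤ ρ²=56; F_rep = 38·(1,-5)/26² = (0.0562,-0.2811)
o2: d²=193 > ρ²=56 → inactive
o3: d²=505 > ρ²=56 → inactive
F = F_att + ΣF_rep = (1.0562,-0.7811)
p' = p + 1/8·F = (-3.8680,-10.0976)

Fx=1.0562 Fy=-0.7811 x'=-3.8680 y'=-10.0976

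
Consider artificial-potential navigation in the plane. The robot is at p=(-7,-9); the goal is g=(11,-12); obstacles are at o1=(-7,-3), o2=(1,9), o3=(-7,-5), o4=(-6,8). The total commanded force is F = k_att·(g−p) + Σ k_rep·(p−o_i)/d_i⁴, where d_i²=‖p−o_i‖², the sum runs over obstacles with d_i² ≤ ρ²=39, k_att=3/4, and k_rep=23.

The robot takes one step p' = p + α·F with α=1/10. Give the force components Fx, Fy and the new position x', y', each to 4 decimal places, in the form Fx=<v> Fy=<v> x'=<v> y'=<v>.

Fx=13.5000 Fy=-2.7159 x'=-5.6500 y'=-9.2716

F_att = 3/4·(g−p) = 3/4·(18,-3) = (13.5000,-2.2500)
o1: d²=36 ≤ ρ²=39; F_rep = 23·(0,-6)/36² = (0.0000,-0.1065)
o2: d²=388 > ρ²=39 → inactive
o3: d²=16 ≤ ρ²=39; F_rep = 23·(0,-4)/16² = (0.0000,-0.3594)
o4: d²=290 > ρ²=39 → inactive
F = F_att + ΣF_rep = (13.5000,-2.7159)
p' = p + 1/10·F = (-5.6500,-9.2716)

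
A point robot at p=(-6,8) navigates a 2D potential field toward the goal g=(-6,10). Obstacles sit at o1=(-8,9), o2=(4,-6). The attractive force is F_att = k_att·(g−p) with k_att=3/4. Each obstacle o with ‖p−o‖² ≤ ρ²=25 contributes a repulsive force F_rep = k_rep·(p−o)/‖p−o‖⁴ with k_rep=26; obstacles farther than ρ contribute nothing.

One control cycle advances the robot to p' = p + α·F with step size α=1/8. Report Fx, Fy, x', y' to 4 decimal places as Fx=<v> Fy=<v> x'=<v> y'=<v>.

F_att = 3/4·(g−p) = 3/4·(0,2) = (0.0000,1.5000)
o1: d²=5 ≤ ρ²=25; F_rep = 26·(2,-1)/5² = (2.0800,-1.0400)
o2: d²=296 > ρ²=25 → inactive
F = F_att + ΣF_rep = (2.0800,0.4600)
p' = p + 1/8·F = (-5.7400,8.0575)

Fx=2.0800 Fy=0.4600 x'=-5.7400 y'=8.0575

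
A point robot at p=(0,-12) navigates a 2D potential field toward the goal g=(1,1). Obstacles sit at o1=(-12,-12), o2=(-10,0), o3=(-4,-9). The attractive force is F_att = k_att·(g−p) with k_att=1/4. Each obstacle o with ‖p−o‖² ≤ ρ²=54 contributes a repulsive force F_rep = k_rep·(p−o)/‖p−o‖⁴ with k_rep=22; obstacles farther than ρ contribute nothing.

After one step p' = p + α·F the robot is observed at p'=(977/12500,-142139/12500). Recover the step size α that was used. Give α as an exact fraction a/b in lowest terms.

F_att = 1/4·(g−p) = 1/4·(1,13) = (0.2500,3.2500)
o1: d²=144 > ρ²=54 → inactive
o2: d²=244 > ρ²=54 → inactive
o3: d²=25 ≤ ρ²=54; F_rep = 22·(4,-3)/25² = (0.1408,-0.1056)
F = F_att + ΣF_rep = (0.3908,3.1444)
Δp = p'−p = (0.0782,0.6289); α = Δx/Fx = (977/12500) / (977/2500) = 1/5
check: Δy/Fy = (7861/12500) / (7861/2500) = 1/5 ✓

α = 1/5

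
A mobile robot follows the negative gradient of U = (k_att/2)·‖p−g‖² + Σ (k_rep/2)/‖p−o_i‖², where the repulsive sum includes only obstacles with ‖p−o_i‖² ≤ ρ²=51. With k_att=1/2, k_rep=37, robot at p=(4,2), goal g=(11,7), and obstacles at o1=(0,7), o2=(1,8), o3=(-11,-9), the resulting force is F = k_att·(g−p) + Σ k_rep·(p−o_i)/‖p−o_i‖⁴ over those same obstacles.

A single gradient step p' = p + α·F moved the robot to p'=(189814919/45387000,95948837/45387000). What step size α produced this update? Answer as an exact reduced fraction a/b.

F_att = 1/2·(g−p) = 1/2·(7,5) = (3.5000,2.5000)
o1: d²=41 ≤ ρ²=51; F_rep = 37·(4,-5)/41² = (0.0880,-0.1101)
o2: d²=45 ≤ ρ²=51; F_rep = 37·(3,-6)/45² = (0.0548,-0.1096)
o3: d²=346 > ρ²=51 → inactive
F = F_att + ΣF_rep = (3.6429,2.2803)
Δp = p'−p = (0.1821,0.1140); α = Δx/Fx = (8266919/45387000) / (8266919/2269350) = 1/20
check: Δy/Fy = (5174837/45387000) / (5174837/2269350) = 1/20 ✓

α = 1/20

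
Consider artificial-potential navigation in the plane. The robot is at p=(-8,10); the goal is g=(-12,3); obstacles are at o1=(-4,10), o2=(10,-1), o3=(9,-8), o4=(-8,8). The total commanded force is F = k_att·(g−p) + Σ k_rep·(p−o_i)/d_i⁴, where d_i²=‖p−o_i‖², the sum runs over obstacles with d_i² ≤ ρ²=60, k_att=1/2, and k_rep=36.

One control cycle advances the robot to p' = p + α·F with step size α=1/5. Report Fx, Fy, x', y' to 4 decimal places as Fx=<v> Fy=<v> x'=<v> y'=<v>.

Fx=-2.5625 Fy=1.0000 x'=-8.5125 y'=10.2000

F_att = 1/2·(g−p) = 1/2·(-4,-7) = (-2.0000,-3.5000)
o1: d²=16 ≤ ρ²=60; F_rep = 36·(-4,0)/16² = (-0.5625,0.0000)
o2: d²=445 > ρ²=60 → inactive
o3: d²=613 > ρ²=60 → inactive
o4: d²=4 ≤ ρ²=60; F_rep = 36·(0,2)/4² = (0.0000,4.5000)
F = F_att + ΣF_rep = (-2.5625,1.0000)
p' = p + 1/5·F = (-8.5125,10.2000)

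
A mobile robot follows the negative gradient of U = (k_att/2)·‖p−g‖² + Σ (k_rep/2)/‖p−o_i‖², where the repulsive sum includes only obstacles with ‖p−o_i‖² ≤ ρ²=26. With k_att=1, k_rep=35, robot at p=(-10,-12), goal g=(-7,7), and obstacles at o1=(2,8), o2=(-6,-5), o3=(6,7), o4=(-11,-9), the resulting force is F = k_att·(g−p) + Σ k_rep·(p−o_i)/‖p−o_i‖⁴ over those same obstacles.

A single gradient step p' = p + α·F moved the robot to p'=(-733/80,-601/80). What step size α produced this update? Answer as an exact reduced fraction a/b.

α = 1/4

F_att = 1·(g−p) = 1·(3,19) = (3.0000,19.0000)
o1: d²=544 > ρ²=26 → inactive
o2: d²=65 > ρ²=26 → inactive
o3: d²=617 > ρ²=26 → inactive
o4: d²=10 ≤ ρ²=26; F_rep = 35·(1,-3)/10² = (0.3500,-1.0500)
F = F_att + ΣF_rep = (3.3500,17.9500)
Δp = p'−p = (0.8375,4.4875); α = Δx/Fx = (67/80) / (67/20) = 1/4
check: Δy/Fy = (359/80) / (359/20) = 1/4 ✓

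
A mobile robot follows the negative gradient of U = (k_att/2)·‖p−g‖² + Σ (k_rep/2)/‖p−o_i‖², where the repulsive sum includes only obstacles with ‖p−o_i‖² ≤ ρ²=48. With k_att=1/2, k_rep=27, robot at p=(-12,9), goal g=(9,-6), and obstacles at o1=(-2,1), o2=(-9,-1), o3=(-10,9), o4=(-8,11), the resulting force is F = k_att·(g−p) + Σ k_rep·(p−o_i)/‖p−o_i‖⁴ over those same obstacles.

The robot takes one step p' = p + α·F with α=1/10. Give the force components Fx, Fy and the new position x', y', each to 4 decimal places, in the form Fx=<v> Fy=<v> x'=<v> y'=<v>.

F_att = 1/2·(g−p) = 1/2·(21,-15) = (10.5000,-7.5000)
o1: d²=164 > ρ²=48 → inactive
o2: d²=109 > ρ²=48 → inactive
o3: d²=4 ≤ ρ²=48; F_rep = 27·(-2,0)/4² = (-3.3750,0.0000)
o4: d²=20 ≤ ρ²=48; F_rep = 27·(-4,-2)/20² = (-0.2700,-0.1350)
F = F_att + ΣF_rep = (6.8550,-7.6350)
p' = p + 1/10·F = (-11.3145,8.2365)

Fx=6.8550 Fy=-7.6350 x'=-11.3145 y'=8.2365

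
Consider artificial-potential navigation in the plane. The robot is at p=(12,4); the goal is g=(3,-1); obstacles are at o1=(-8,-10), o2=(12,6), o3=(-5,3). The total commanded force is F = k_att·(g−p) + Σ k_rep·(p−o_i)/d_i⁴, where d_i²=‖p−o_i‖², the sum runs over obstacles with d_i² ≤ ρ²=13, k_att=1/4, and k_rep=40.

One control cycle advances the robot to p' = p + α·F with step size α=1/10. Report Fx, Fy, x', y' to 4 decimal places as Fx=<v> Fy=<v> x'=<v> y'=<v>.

Fx=-2.2500 Fy=-6.2500 x'=11.7750 y'=3.3750

F_att = 1/4·(g−p) = 1/4·(-9,-5) = (-2.2500,-1.2500)
o1: d²=596 > ρ²=13 → inactive
o2: d²=4 ≤ ρ²=13; F_rep = 40·(0,-2)/4² = (0.0000,-5.0000)
o3: d²=290 > ρ²=13 → inactive
F = F_att + ΣF_rep = (-2.2500,-6.2500)
p' = p + 1/10·F = (11.7750,3.3750)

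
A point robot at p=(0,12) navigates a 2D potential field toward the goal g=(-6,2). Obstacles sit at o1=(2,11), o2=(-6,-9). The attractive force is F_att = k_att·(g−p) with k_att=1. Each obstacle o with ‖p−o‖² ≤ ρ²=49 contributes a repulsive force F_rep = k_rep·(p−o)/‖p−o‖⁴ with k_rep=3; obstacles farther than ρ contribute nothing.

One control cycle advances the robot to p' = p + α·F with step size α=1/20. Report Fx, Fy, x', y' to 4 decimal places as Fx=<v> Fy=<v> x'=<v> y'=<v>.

Fx=-6.2400 Fy=-9.8800 x'=-0.3120 y'=11.5060

F_att = 1·(g−p) = 1·(-6,-10) = (-6.0000,-10.0000)
o1: d²=5 ≤ ρ²=49; F_rep = 3·(-2,1)/5² = (-0.2400,0.1200)
o2: d²=477 > ρ²=49 → inactive
F = F_att + ΣF_rep = (-6.2400,-9.8800)
p' = p + 1/20·F = (-0.3120,11.5060)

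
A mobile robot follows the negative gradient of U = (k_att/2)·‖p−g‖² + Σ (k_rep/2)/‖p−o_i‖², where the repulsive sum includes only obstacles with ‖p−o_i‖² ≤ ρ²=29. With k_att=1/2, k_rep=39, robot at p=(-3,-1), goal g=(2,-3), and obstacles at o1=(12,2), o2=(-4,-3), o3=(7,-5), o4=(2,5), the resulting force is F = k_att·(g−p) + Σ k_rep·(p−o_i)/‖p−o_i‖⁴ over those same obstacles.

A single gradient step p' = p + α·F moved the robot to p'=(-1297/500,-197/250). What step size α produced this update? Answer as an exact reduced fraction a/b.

α = 1/10

F_att = 1/2·(g−p) = 1/2·(5,-2) = (2.5000,-1.0000)
o1: d²=234 > ρ²=29 → inactive
o2: d²=5 ≤ ρ²=29; F_rep = 39·(1,2)/5² = (1.5600,3.1200)
o3: d²=116 > ρ²=29 → inactive
o4: d²=61 > ρ²=29 → inactive
F = F_att + ΣF_rep = (4.0600,2.1200)
Δp = p'−p = (0.4060,0.2120); α = Δx/Fx = (203/500) / (203/50) = 1/10
check: Δy/Fy = (53/250) / (53/25) = 1/10 ✓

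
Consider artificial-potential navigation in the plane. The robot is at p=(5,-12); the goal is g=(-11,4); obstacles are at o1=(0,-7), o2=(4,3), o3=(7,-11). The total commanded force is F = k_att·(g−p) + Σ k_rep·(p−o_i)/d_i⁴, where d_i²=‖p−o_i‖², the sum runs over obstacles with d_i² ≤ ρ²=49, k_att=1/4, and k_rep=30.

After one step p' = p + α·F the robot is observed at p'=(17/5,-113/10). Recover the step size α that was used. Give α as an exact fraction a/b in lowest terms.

F_att = 1/4·(g−p) = 1/4·(-16,16) = (-4.0000,4.0000)
o1: d²=50 > ρ²=49 → inactive
o2: d²=226 > ρ²=49 → inactive
o3: d²=5 ≤ ρ²=49; F_rep = 30·(-2,-1)/5² = (-2.4000,-1.2000)
F = F_att + ΣF_rep = (-6.4000,2.8000)
Δp = p'−p = (-1.6000,0.7000); α = Δx/Fx = (-8/5) / (-32/5) = 1/4
check: Δy/Fy = (7/10) / (14/5) = 1/4 ✓

α = 1/4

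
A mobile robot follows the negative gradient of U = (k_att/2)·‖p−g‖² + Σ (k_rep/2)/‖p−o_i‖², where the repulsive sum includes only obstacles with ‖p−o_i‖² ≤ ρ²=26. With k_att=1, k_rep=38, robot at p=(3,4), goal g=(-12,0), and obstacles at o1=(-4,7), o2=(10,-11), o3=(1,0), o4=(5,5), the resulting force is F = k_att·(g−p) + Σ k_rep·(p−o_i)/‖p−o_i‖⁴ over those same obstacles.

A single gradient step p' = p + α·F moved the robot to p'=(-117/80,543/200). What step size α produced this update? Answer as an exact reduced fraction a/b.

α = 1/4

F_att = 1·(g−p) = 1·(-15,-4) = (-15.0000,-4.0000)
o1: d²=58 > ρ²=26 → inactive
o2: d²=274 > ρ²=26 → inactive
o3: d²=20 ≤ ρ²=26; F_rep = 38·(2,4)/20² = (0.1900,0.3800)
o4: d²=5 ≤ ρ²=26; F_rep = 38·(-2,-1)/5² = (-3.0400,-1.5200)
F = F_att + ΣF_rep = (-17.8500,-5.1400)
Δp = p'−p = (-4.4625,-1.2850); α = Δx/Fx = (-357/80) / (-357/20) = 1/4
check: Δy/Fy = (-257/200) / (-257/50) = 1/4 ✓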